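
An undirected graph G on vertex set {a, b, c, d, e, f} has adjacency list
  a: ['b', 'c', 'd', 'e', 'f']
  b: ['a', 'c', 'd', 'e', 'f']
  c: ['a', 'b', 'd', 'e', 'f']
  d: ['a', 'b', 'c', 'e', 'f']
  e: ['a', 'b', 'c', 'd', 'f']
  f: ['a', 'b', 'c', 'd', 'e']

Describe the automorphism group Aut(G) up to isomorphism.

S_6

Every vertex has degree 5, so G is the complete graph K_6. Any permutation of the 6 vertices preserves K_6, so Aut(K_6) = S_6 of order 6! = 720.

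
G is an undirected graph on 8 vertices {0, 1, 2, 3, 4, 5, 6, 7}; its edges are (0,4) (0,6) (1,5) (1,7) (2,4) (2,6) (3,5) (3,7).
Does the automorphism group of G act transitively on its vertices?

G has two connected components, {0, 2, 4, 6} and {1, 3, 5, 7}; each is 2-regular, so G = C_4 ⊔ C_4. With two isomorphic components, Aut(G) = Aut(C_4) ≀ S_2 = (D_4 × D_4) ⋊ Z_2: permute each cycle by D_4, then optionally swap the two cycles. Order 2·(2·4)² = 128. This group acts transitively on the 8 vertices.

Yes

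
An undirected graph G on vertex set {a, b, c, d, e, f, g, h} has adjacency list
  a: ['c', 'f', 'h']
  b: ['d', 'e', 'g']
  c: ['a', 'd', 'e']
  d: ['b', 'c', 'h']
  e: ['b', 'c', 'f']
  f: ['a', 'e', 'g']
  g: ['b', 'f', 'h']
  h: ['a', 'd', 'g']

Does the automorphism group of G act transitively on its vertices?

G is 3-regular and bipartite on 2^3 = 8 vertices with girth 4; it is the hypercube graph Q_3. Aut(Q_3) consists of the signed permutations of the 3 coordinate axes: 3! permutations times 2^3 sign flips, so |Aut| = 2^3·3! = 48. Under this action every vertex can be carried to every other, so G is vertex-transitive.

Yes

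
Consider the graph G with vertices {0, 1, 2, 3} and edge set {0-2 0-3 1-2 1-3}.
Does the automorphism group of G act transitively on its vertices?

G is 2-regular and bipartite on 2^2 = 4 vertices with girth 4; it is the hypercube graph Q_2. The symmetry group of the 2-cube is the hyperoctahedral group B_2 = Z_2 ≀ S_2, of order 2^2·2! = 8. This group acts transitively on the 4 vertices.

Yes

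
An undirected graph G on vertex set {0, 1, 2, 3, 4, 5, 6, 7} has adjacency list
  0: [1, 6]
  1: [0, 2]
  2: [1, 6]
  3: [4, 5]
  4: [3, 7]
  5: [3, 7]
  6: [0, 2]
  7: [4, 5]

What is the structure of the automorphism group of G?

G has two connected components, {3, 4, 5, 7} and {0, 1, 2, 6}; each is 2-regular, so G = C_4 ⊔ C_4. With two isomorphic components, Aut(G) = Aut(C_4) ≀ S_2 = (D_4 × D_4) ⋊ Z_2: permute each cycle by D_4, then optionally swap the two cycles. Order 2·(2·4)² = 128.

D_4 ≀ Z_2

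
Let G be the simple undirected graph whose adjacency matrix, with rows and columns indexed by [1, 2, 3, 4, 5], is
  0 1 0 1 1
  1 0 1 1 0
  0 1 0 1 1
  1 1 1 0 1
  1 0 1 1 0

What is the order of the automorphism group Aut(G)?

8

Vertex 4 is the unique vertex of degree 4; the remaining 4 vertices each have degree 3 and induce a cycle, so G is the wheel on 5 vertices with hub 4. With the hub fixed, the remaining symmetry is that of the rim cycle C_4, giving the dihedral group D_4.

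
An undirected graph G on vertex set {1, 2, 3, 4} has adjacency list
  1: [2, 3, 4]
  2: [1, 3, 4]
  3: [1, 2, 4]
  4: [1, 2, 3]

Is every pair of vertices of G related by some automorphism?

Yes

All 4 vertices are pairwise adjacent: G = K_4. Every bijection on the vertex set is an automorphism of K_4; hence Aut(K_4) ≅ S_4, order 24. This group acts transitively on the 4 vertices.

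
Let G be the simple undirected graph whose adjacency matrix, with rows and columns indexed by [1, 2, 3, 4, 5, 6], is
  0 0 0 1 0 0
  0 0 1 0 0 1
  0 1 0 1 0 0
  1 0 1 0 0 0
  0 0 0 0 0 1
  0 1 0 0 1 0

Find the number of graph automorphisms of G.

2

The degree sequence is [1, 2, 2, 2, 1, 2]; the two degree-1 vertices 1 and 5 are the ends of a path, so G = P_6. A path has exactly one nontrivial symmetry — reversal — giving Aut(G) of order 2.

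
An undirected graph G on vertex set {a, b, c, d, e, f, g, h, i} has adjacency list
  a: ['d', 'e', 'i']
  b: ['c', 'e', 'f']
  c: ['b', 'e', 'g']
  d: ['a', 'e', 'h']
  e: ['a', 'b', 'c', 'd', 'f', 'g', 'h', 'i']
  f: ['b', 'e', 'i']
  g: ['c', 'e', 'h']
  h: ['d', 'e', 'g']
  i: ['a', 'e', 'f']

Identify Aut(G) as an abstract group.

D_8

Vertex e is the unique vertex of degree 8; the remaining 8 vertices each have degree 3 and induce a cycle, so G is the wheel on 9 vertices with hub e. Every automorphism fixes the hub and acts on the rim 8-cycle, so Aut(G) ≅ Aut(C_8) = D_8 of order 16.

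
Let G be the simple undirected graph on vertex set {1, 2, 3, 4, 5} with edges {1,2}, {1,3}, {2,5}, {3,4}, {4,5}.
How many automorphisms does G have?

G is 2-regular and connected on 5 vertices, i.e. the cycle C_5. C_5 has 5 rotations and 5 reflections, so Aut(C_5) ≅ D_5 of order 10.

10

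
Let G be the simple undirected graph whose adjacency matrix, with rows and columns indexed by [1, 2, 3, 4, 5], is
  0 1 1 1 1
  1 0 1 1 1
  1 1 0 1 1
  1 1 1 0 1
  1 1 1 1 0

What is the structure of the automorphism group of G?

the symmetric group on 5 letters

Every vertex has degree 4, so G is the complete graph K_5. Any permutation of the 5 vertices preserves K_5, so Aut(K_5) = S_5 of order 5! = 120.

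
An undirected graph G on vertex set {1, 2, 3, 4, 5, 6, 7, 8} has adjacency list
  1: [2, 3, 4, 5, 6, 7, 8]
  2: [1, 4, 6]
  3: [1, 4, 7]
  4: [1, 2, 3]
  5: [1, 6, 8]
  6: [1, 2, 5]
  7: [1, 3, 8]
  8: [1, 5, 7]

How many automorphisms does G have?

14

Vertex 1 is the unique vertex of degree 7; the remaining 7 vertices each have degree 3 and induce a cycle, so G is the wheel on 8 vertices with hub 1. With the hub fixed, the remaining symmetry is that of the rim cycle C_7, giving the dihedral group D_7.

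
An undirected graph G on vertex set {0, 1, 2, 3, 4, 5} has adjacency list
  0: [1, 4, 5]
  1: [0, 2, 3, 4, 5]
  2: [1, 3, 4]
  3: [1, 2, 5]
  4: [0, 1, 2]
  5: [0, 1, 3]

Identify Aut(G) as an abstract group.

Vertex 1 is the unique vertex of degree 5; the remaining 5 vertices each have degree 3 and induce a cycle, so G is the wheel on 6 vertices with hub 1. Every automorphism fixes the hub and acts on the rim 5-cycle, so Aut(G) ≅ Aut(C_5) = D_5 of order 10.

the dihedral group of order 10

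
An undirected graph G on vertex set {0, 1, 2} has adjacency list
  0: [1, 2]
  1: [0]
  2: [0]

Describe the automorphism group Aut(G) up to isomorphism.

The degree sequence is [2, 1, 1]; the two degree-1 vertices 1 and 2 are the ends of a path, so G = P_3. A path has exactly one nontrivial symmetry — reversal — giving Aut(G) of order 2.

the cyclic group of order 2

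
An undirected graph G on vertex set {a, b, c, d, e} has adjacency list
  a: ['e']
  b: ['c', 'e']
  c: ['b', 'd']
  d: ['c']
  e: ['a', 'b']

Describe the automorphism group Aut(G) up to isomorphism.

The degree sequence is [1, 2, 2, 1, 2]; the two degree-1 vertices a and d are the ends of a path, so G = P_5. A path has exactly one nontrivial symmetry — reversal — giving Aut(G) of order 2.

Z_2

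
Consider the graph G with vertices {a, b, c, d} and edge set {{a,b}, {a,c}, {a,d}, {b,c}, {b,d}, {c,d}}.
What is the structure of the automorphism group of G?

All 4 vertices are pairwise adjacent: G = K_4. Any permutation of the 4 vertices preserves K_4, so Aut(K_4) = S_4 of order 4! = 24.

the symmetric group on 4 letters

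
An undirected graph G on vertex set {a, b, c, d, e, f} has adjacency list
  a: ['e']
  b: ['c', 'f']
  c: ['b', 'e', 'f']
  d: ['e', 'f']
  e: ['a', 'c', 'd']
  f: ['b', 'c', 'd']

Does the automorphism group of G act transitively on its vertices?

No

Vertex a is the only vertex of degree 1, so every automorphism fixes it; G is not vertex-transitive.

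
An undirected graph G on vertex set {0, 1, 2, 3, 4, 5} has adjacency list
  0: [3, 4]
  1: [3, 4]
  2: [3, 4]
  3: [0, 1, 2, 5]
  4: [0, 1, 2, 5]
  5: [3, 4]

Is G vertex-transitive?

No

Automorphisms preserve degree, but G has vertices of degree 2 and vertices of degree 4; no automorphism maps one to the other, so G is not vertex-transitive.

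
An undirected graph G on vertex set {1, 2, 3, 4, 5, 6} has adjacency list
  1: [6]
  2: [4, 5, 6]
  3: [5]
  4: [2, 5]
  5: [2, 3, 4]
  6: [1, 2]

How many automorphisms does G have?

Degrees alone do not determine every vertex (e.g. 1 and 3 both have degree 1), but their neighbour-degree multisets differ: N(1) has degrees [2] while N(3) has degrees [3]. Repeating this refinement separates all vertices, so the only automorphism is the identity.

1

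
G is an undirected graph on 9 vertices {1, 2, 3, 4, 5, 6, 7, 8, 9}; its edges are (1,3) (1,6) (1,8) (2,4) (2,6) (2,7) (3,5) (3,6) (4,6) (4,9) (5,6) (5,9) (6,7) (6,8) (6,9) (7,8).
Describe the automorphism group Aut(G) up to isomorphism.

Vertex 6 is the unique vertex of degree 8; the remaining 8 vertices each have degree 3 and induce a cycle, so G is the wheel on 9 vertices with hub 6. With the hub fixed, the remaining symmetry is that of the rim cycle C_8, giving the dihedral group D_8.

the dihedral group of order 16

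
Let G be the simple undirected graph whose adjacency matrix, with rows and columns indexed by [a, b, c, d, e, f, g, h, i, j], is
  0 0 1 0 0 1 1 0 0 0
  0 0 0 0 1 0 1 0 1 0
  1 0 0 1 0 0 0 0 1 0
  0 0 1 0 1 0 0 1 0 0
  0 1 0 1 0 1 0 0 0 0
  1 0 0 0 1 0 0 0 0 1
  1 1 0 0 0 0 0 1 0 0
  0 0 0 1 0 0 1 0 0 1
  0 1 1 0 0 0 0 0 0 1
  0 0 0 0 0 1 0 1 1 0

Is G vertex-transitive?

G is 3-regular on 10 vertices with no triangles and no 4-cycles (girth 5): this is the Petersen graph. Viewing the Petersen graph as the Kneser graph K(5,2) — vertices are 2-subsets of {1,…,5}, edges join disjoint pairs — its automorphisms are exactly the permutations of the 5-element set, so Aut ≅ S_5 of order 120. Under this action every vertex can be carried to every other, so G is vertex-transitive.

Yes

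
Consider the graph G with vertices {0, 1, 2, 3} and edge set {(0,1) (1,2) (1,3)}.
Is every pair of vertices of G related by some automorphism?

No

Vertex 1 is the only vertex of degree 3, so every automorphism fixes it; G is not vertex-transitive.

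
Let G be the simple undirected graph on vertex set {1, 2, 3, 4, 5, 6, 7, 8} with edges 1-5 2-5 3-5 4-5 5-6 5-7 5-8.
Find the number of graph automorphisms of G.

Vertex 5 has degree 7 and every other vertex has degree 1, so G is the star K_{1,7} with centre 5. Any automorphism fixes the centre and permutes the 7 leaves freely, so Aut(G) ≅ S_7 of order 7! = 5040.

5040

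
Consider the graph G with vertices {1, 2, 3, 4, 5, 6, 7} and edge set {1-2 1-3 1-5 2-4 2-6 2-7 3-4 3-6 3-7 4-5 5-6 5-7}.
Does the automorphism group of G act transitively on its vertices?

No

Automorphisms preserve degree, but G has vertices of degree 3 and vertices of degree 4; no automorphism maps one to the other, so G is not vertex-transitive.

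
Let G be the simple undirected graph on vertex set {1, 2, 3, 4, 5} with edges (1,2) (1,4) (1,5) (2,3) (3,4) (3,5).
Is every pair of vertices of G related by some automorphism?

No

Automorphisms preserve degree, but G has vertices of degree 2 and vertices of degree 3; no automorphism maps one to the other, so G is not vertex-transitive.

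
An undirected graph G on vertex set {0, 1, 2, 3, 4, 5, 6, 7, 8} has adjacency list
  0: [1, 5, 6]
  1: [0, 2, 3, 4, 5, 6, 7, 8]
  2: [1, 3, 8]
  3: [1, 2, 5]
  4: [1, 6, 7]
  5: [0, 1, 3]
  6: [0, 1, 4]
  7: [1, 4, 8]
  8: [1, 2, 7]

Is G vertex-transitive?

No

Vertex 1 is the only vertex of degree 8, so every automorphism fixes it; G is not vertex-transitive.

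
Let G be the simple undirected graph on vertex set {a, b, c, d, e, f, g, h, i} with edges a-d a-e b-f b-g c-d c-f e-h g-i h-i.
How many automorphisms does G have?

G is 2-regular and connected on 9 vertices, i.e. the cycle C_9. C_9 has 9 rotations and 9 reflections, so Aut(C_9) ≅ D_9 of order 18.

18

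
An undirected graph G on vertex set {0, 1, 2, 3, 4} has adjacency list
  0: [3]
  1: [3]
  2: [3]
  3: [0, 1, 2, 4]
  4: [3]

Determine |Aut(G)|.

Vertex 3 has degree 4 and every other vertex has degree 1, so G is the star K_{1,4} with centre 3. Any automorphism fixes the centre and permutes the 4 leaves freely, so Aut(G) ≅ S_4 of order 4! = 24.

24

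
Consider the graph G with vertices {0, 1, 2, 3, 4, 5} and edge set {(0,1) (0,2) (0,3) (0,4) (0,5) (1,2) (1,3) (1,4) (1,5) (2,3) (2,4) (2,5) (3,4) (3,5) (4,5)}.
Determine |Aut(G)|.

All 6 vertices are pairwise adjacent: G = K_6. Every bijection on the vertex set is an automorphism of K_6; hence Aut(K_6) ≅ S_6, order 720.

720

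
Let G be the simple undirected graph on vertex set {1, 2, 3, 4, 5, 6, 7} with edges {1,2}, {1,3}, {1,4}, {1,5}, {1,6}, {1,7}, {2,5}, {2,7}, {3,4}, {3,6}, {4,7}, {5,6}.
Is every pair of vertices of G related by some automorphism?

No

Vertex 1 is the only vertex of degree 6, so every automorphism fixes it; G is not vertex-transitive.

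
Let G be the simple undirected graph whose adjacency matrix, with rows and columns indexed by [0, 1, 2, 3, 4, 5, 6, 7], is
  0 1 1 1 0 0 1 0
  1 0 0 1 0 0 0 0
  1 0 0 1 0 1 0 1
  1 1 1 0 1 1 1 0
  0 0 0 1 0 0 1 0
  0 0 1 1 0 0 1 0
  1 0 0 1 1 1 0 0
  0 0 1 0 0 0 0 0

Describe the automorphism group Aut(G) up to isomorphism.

{e}

The degree sequence is [4, 2, 4, 6, 2, 3, 4, 1]. Checking the degree-preserving permutations of the vertex set shows that none except the identity preserves every edge, so Aut(G) is trivial.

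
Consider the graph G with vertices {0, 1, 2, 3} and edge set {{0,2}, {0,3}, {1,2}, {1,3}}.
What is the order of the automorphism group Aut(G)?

8

G is 2-regular and bipartite with parts {0, 1} and {2, 3} (each part is independent and every cross-pair is an edge), so G = K_{2,2}. Each part can be permuted independently (S_2 × S_2) and the two equal-size parts can also be swapped, giving (S_2 × S_2) ⋊ Z_2 of order 2·(2!)² = 8.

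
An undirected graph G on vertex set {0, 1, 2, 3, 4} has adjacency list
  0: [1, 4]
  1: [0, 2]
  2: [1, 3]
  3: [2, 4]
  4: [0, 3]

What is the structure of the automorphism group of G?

G is 2-regular and connected on 5 vertices, i.e. the cycle C_5. C_5 has 5 rotations and 5 reflections, so Aut(C_5) ≅ D_5 of order 10.

D_5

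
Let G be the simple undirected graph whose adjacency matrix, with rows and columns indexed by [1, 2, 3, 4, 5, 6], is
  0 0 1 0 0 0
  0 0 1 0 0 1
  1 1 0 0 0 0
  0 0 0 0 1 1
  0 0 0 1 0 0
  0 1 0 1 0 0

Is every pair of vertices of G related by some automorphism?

No

Automorphisms preserve degree, but G has vertices of degree 1 and vertices of degree 2; no automorphism maps one to the other, so G is not vertex-transitive.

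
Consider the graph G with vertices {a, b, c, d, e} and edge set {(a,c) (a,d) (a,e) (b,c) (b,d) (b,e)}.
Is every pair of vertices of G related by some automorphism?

Automorphisms preserve degree, but G has vertices of degree 2 and vertices of degree 3; no automorphism maps one to the other, so G is not vertex-transitive.

No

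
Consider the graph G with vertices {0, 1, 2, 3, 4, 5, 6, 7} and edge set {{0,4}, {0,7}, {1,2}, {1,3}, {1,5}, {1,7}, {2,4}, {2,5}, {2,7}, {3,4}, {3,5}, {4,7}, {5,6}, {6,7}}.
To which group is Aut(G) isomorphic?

The degree sequence is [2, 4, 4, 3, 4, 4, 2, 5]. Checking the degree-preserving permutations of the vertex set shows that none except the identity preserves every edge, so Aut(G) is trivial.

1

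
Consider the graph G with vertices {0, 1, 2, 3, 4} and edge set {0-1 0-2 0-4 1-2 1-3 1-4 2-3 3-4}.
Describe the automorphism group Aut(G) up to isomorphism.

Vertex 1 is the unique vertex of degree 4; the remaining 4 vertices each have degree 3 and induce a cycle, so G is the wheel on 5 vertices with hub 1. With the hub fixed, the remaining symmetry is that of the rim cycle C_4, giving the dihedral group D_4.

D_4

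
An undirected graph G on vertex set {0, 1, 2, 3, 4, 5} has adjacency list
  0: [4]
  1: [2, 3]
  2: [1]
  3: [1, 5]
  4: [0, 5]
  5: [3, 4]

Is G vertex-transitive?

Automorphisms preserve degree, but G has vertices of degree 1 and vertices of degree 2; no automorphism maps one to the other, so G is not vertex-transitive.

No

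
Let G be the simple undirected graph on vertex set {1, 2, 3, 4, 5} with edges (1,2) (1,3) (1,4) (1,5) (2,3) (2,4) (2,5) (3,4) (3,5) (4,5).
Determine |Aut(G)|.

120

All 5 vertices are pairwise adjacent: G = K_5. Every bijection on the vertex set is an automorphism of K_5; hence Aut(K_5) ≅ S_5, order 120.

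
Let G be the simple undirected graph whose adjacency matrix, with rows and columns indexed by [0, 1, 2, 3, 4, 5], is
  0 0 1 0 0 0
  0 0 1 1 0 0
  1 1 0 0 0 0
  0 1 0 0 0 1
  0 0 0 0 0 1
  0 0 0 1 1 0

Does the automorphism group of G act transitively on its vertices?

No

Automorphisms preserve degree, but G has vertices of degree 1 and vertices of degree 2; no automorphism maps one to the other, so G is not vertex-transitive.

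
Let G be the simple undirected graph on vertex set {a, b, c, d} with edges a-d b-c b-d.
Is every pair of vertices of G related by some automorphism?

Automorphisms preserve degree, but G has vertices of degree 1 and vertices of degree 2; no automorphism maps one to the other, so G is not vertex-transitive.

No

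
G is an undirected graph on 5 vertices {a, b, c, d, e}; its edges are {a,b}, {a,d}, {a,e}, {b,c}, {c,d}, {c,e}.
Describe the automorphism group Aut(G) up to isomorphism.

S_3 × S_2

The vertices split by degree into {a, c} (degree 3) and {b, d, e} (degree 2); every edge runs between the two parts, so G is the complete bipartite graph K_{2,3}. Automorphisms preserve the bipartition setwise (since the parts differ in size) and act as S_3 × S_2 within it; |Aut| = 12.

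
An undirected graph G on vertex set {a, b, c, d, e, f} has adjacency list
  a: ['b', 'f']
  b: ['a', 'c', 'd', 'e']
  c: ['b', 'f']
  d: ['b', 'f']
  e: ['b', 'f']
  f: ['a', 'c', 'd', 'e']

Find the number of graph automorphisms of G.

The vertices split by degree into {b, f} (degree 4) and {a, c, d, e} (degree 2); every edge runs between the two parts, so G is the complete bipartite graph K_{2,4}. The parts have unequal sizes, so no automorphism swaps them; each part is permuted independently, giving S_4 × S_2 of order 4!·2! = 48.

48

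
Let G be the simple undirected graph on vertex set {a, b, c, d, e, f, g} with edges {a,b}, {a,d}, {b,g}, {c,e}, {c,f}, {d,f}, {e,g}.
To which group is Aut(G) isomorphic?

the dihedral group of order 14

G is 2-regular and connected on 7 vertices, i.e. the cycle C_7. The automorphisms of the 7-cycle are exactly the symmetries of a regular 7-gon: the dihedral group D_7, |D_7| = 14.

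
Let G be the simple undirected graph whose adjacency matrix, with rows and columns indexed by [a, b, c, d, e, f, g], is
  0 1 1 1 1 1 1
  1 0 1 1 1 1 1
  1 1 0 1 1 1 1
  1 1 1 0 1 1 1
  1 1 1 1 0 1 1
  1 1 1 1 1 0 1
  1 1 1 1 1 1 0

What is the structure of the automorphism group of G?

Every vertex has degree 6, so G is the complete graph K_7. Every bijection on the vertex set is an automorphism of K_7; hence Aut(K_7) ≅ S_7, order 5040.

S_7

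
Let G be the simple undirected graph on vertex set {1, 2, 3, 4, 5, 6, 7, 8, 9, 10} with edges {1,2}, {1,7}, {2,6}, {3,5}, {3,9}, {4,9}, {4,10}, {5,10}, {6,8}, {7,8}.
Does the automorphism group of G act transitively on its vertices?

G has two connected components, {3, 4, 5, 9, 10} and {1, 2, 6, 7, 8}; each is 2-regular, so G = C_5 ⊔ C_5. With two isomorphic components, Aut(G) = Aut(C_5) ≀ S_2 = (D_5 × D_5) ⋊ Z_2: permute each cycle by D_5, then optionally swap the two cycles. Order 2·(2·5)² = 200. Under this action every vertex can be carried to every other, so G is vertex-transitive.

Yes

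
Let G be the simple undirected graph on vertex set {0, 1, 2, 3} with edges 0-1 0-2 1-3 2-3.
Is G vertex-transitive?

Every vertex has degree 2 and the graph is connected, so G is the 4-cycle C_4. C_4 has 4 rotations and 4 reflections, so Aut(C_4) ≅ D_4 of order 8. Under this action every vertex can be carried to every other, so G is vertex-transitive.

Yes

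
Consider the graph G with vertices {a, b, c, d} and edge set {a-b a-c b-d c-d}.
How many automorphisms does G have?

G is 2-regular and bipartite on 2^2 = 4 vertices with girth 4; it is the hypercube graph Q_2. The symmetry group of the 2-cube is the hyperoctahedral group B_2 = Z_2 ≀ S_2, of order 2^2·2! = 8.

8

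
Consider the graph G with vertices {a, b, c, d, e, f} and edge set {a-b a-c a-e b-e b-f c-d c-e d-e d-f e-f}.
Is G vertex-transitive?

No

Vertex e is the only vertex of degree 5, so every automorphism fixes it; G is not vertex-transitive.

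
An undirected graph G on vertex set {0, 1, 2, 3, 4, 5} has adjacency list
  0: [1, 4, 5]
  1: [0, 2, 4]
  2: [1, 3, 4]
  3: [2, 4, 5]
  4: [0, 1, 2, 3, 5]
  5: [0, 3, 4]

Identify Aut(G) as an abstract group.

D_5

Vertex 4 is the unique vertex of degree 5; the remaining 5 vertices each have degree 3 and induce a cycle, so G is the wheel on 6 vertices with hub 4. Every automorphism fixes the hub and acts on the rim 5-cycle, so Aut(G) ≅ Aut(C_5) = D_5 of order 10.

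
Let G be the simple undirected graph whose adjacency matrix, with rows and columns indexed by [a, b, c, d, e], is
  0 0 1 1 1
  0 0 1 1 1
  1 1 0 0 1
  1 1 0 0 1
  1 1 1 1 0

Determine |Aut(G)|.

8

Vertex e is the unique vertex of degree 4; the remaining 4 vertices each have degree 3 and induce a cycle, so G is the wheel on 5 vertices with hub e. With the hub fixed, the remaining symmetry is that of the rim cycle C_4, giving the dihedral group D_4.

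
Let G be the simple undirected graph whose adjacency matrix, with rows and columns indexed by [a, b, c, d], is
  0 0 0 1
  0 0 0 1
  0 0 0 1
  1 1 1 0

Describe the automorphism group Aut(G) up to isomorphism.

S_3

Vertex d has degree 3 and every other vertex has degree 1, so G is the star K_{1,3} with centre d. Any automorphism fixes the centre and permutes the 3 leaves freely, so Aut(G) ≅ S_3 of order 3! = 6.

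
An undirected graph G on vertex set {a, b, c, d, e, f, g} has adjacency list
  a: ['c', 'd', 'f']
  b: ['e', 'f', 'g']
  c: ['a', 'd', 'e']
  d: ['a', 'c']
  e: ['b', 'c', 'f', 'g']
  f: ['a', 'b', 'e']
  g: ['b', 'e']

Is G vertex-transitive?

No

Vertex e is the only vertex of degree 4, so every automorphism fixes it; G is not vertex-transitive.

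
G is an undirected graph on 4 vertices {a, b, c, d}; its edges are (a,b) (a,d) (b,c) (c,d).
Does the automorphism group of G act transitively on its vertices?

G is 2-regular and bipartite on 2^2 = 4 vertices with girth 4; it is the hypercube graph Q_2. Aut(Q_2) consists of the signed permutations of the 2 coordinate axes: 2! permutations times 2^2 sign flips, so |Aut| = 2^2·2! = 8. This group acts transitively on the 4 vertices.

Yes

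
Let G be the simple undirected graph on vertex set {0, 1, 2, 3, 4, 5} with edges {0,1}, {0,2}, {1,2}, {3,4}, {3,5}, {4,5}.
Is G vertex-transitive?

Yes

G has two connected components, {0, 1, 2} and {3, 4, 5}; each is 2-regular, so G = C_3 ⊔ C_3. Aut of a disjoint union of two copies of C_3 is the wreath product D_3 ≀ Z_2, of order 2·6² = 72. This group acts transitively on the 6 vertices.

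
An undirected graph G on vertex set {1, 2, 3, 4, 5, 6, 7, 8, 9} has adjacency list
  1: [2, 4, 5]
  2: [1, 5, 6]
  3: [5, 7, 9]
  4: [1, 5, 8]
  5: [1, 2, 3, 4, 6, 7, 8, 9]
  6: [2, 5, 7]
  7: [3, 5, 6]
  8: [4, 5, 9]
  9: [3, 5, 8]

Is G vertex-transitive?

Vertex 5 is the only vertex of degree 8, so every automorphism fixes it; G is not vertex-transitive.

No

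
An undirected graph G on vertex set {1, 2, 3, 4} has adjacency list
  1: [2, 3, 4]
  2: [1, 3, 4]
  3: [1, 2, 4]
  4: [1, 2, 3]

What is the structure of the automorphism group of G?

Every vertex has degree 3, so G is the complete graph K_4. Every bijection on the vertex set is an automorphism of K_4; hence Aut(K_4) ≅ S_4, order 24.

the symmetric group on 4 letters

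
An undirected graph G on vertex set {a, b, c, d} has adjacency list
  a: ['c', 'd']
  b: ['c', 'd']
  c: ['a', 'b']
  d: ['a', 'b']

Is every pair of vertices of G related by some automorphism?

G is 2-regular and bipartite on 2^2 = 4 vertices with girth 4; it is the hypercube graph Q_2. The symmetry group of the 2-cube is the hyperoctahedral group B_2 = Z_2 ≀ S_2, of order 2^2·2! = 8. This group acts transitively on the 4 vertices.

Yes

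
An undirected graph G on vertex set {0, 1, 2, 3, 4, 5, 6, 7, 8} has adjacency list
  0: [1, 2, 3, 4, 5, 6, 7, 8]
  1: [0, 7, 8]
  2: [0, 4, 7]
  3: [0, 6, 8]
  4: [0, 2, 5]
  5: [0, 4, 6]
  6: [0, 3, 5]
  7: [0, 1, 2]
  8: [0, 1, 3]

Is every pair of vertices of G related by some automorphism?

No

Vertex 0 is the only vertex of degree 8, so every automorphism fixes it; G is not vertex-transitive.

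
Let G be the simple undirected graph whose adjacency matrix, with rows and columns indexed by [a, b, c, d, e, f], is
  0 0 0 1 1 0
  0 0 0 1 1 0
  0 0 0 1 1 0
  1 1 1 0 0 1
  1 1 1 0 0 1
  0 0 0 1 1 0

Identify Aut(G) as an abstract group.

The vertices split by degree into {d, e} (degree 4) and {a, b, c, f} (degree 2); every edge runs between the two parts, so G is the complete bipartite graph K_{2,4}. Automorphisms preserve the bipartition setwise (since the parts differ in size) and act as S_2 × S_4 within it; |Aut| = 48.

S_2 × S_4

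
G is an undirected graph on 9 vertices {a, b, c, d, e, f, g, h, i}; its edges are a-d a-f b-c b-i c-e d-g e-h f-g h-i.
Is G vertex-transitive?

No

G has two connected components, {b, c, e, h, i} and {a, d, f, g}; each is 2-regular, so G = C_5 ⊔ C_4. The orbit of a under Aut(G) is {a, d, f, g}, which does not contain b, so G is not vertex-transitive.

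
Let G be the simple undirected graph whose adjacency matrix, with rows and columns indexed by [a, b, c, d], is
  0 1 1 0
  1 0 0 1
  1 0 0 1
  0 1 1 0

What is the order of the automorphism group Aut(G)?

Every vertex has degree 2 and the graph is connected, so G is the 4-cycle C_4. The automorphisms of the 4-cycle are exactly the symmetries of a regular 4-gon: the dihedral group D_4, |D_4| = 8.

8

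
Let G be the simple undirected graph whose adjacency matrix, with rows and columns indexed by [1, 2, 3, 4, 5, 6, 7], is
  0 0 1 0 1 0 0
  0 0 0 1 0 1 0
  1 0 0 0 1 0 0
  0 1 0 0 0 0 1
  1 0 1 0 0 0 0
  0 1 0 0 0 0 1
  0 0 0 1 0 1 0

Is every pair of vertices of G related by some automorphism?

No

G has two connected components, {2, 4, 6, 7} and {1, 3, 5}; each is 2-regular, so G = C_4 ⊔ C_3. The orbit of 1 under Aut(G) is {1, 3, 5}, which does not contain 2, so G is not vertex-transitive.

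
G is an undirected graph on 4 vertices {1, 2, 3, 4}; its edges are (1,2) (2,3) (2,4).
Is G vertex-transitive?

Vertex 2 is the only vertex of degree 3, so every automorphism fixes it; G is not vertex-transitive.

No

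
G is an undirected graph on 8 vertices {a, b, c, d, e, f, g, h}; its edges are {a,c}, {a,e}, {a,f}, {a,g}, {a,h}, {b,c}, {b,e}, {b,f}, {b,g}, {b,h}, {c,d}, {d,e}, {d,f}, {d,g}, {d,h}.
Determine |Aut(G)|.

The vertices split by degree into {a, b, d} (degree 5) and {c, e, f, g, h} (degree 3); every edge runs between the two parts, so G is the complete bipartite graph K_{3,5}. The parts have unequal sizes, so no automorphism swaps them; each part is permuted independently, giving S_3 × S_5 of order 3!·5! = 720.

720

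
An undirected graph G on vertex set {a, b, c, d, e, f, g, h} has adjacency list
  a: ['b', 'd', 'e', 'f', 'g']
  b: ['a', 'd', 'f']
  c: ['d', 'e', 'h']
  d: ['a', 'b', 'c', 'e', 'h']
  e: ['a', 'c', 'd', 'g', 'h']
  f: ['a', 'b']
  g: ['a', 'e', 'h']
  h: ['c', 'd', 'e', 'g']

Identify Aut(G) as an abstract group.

The degree sequence is [5, 3, 3, 5, 5, 2, 3, 4]. Checking the degree-preserving permutations of the vertex set shows that none except the identity preserves every edge, so Aut(G) is trivial.

{e}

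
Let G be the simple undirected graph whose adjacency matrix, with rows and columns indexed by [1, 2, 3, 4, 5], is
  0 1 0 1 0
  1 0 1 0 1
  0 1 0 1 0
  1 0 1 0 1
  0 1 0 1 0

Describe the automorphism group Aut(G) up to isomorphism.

S_2 × S_3

The vertices split by degree into {2, 4} (degree 3) and {1, 3, 5} (degree 2); every edge runs between the two parts, so G is the complete bipartite graph K_{2,3}. Automorphisms preserve the bipartition setwise (since the parts differ in size) and act as S_2 × S_3 within it; |Aut| = 12.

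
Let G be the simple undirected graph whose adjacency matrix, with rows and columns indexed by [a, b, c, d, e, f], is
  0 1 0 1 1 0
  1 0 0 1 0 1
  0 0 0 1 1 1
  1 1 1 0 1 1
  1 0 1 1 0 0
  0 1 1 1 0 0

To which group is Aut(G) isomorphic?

Vertex d is the unique vertex of degree 5; the remaining 5 vertices each have degree 3 and induce a cycle, so G is the wheel on 6 vertices with hub d. With the hub fixed, the remaining symmetry is that of the rim cycle C_5, giving the dihedral group D_5.

D_5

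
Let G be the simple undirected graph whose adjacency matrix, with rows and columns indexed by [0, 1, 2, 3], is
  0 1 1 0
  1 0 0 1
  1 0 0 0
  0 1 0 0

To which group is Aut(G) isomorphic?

The degree sequence is [2, 2, 1, 1]; the two degree-1 vertices 2 and 3 are the ends of a path, so G = P_4. A path has exactly one nontrivial symmetry — reversal — giving Aut(G) of order 2.

C_2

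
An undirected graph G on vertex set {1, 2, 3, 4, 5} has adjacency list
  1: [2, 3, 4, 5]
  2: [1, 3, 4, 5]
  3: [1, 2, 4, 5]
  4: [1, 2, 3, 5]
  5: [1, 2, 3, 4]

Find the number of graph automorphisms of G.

All 5 vertices are pairwise adjacent: G = K_5. Every bijection on the vertex set is an automorphism of K_5; hence Aut(K_5) ≅ S_5, order 120.

120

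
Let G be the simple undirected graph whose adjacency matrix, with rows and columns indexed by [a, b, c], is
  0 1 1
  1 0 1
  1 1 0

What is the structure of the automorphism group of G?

the symmetric group on 3 letters

Every vertex has degree 2, so G is the complete graph K_3. Any permutation of the 3 vertices preserves K_3, so Aut(K_3) = S_3 of order 3! = 6.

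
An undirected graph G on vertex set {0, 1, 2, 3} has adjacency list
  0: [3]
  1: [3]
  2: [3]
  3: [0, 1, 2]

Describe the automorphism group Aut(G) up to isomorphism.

Vertex 3 has degree 3 and every other vertex has degree 1, so G is the star K_{1,3} with centre 3. Any automorphism fixes the centre and permutes the 3 leaves freely, so Aut(G) ≅ S_3 of order 3! = 6.

the symmetric group on 3 letters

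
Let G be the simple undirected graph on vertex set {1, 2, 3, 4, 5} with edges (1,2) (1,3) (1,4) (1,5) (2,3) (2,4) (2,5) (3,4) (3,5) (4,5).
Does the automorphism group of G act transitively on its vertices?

Every vertex has degree 4, so G is the complete graph K_5. Any permutation of the 5 vertices preserves K_5, so Aut(K_5) = S_5 of order 5! = 120. This group acts transitively on the 5 vertices.

Yes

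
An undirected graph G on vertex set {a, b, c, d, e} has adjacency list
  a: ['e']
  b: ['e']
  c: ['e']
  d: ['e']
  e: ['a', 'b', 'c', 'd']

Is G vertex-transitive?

Vertex e is the only vertex of degree 4, so every automorphism fixes it; G is not vertex-transitive.

No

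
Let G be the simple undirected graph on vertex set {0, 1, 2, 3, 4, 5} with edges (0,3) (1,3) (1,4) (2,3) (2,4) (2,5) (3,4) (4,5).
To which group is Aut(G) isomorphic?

the trivial group

Degrees alone do not determine every vertex (e.g. 1 and 5 both have degree 2), but their neighbour-degree multisets differ: N(1) has degrees [4, 4] while N(5) has degrees [3, 4]. Repeating this refinement separates all vertices, so the only automorphism is the identity.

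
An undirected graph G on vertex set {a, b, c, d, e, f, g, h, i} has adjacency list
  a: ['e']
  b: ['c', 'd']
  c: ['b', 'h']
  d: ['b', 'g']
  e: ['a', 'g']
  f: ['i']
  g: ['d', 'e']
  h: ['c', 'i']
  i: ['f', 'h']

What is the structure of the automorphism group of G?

C_2

The degree sequence is [1, 2, 2, 2, 2, 1, 2, 2, 2]; the two degree-1 vertices a and f are the ends of a path, so G = P_9. A path has exactly one nontrivial symmetry — reversal — giving Aut(G) of order 2.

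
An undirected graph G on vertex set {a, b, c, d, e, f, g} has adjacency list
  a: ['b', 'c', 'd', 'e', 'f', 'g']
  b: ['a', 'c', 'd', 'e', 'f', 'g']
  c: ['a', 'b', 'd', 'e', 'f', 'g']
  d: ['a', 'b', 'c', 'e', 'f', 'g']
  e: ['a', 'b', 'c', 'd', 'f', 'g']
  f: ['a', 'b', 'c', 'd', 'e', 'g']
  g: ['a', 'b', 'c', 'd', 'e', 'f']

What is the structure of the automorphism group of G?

S_7

All 7 vertices are pairwise adjacent: G = K_7. Every bijection on the vertex set is an automorphism of K_7; hence Aut(K_7) ≅ S_7, order 5040.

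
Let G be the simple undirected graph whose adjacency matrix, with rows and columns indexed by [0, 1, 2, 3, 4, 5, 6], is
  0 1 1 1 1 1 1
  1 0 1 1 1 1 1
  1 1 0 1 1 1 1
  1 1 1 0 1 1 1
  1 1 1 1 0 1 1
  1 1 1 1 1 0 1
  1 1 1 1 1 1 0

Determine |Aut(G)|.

5040

Every vertex has degree 6, so G is the complete graph K_7. Every bijection on the vertex set is an automorphism of K_7; hence Aut(K_7) ≅ S_7, order 5040.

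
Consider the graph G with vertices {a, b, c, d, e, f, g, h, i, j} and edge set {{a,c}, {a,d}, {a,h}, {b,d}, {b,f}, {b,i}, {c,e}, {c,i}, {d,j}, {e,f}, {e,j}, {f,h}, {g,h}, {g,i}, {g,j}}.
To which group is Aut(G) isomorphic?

G is 3-regular on 10 vertices with no triangles and no 4-cycles (girth 5): this is the Petersen graph. Viewing the Petersen graph as the Kneser graph K(5,2) — vertices are 2-subsets of {1,…,5}, edges join disjoint pairs — its automorphisms are exactly the permutations of the 5-element set, so Aut ≅ S_5 of order 120.

S_5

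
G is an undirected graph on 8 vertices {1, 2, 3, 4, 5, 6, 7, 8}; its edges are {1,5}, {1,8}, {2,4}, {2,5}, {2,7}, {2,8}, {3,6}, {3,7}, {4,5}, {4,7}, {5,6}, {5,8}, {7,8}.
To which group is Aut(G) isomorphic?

{e}

Degrees alone do not determine every vertex (e.g. 1 and 3 both have degree 2), but their neighbour-degree multisets differ: N(1) has degrees [4, 5] while N(3) has degrees [2, 4]. Repeating this refinement separates all vertices, so the only automorphism is the identity.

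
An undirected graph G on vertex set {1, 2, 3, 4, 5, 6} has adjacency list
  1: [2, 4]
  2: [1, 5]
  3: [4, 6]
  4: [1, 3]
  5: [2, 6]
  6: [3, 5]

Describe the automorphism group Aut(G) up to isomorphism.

Every vertex has degree 2 and the graph is connected, so G is the 6-cycle C_6. C_6 has 6 rotations and 6 reflections, so Aut(C_6) ≅ D_6 of order 12.

D_6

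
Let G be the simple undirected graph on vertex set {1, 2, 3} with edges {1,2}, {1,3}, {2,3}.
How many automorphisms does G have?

Every vertex has degree 2, so G is the complete graph K_3. Every bijection on the vertex set is an automorphism of K_3; hence Aut(K_3) ≅ S_3, order 6.

6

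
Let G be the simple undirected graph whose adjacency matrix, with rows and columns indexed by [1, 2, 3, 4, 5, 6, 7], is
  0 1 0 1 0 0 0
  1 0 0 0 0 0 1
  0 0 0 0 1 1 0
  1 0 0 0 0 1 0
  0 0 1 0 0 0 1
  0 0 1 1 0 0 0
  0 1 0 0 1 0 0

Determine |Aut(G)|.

Every vertex has degree 2 and the graph is connected, so G is the 7-cycle C_7. C_7 has 7 rotations and 7 reflections, so Aut(C_7) ≅ D_7 of order 14.

14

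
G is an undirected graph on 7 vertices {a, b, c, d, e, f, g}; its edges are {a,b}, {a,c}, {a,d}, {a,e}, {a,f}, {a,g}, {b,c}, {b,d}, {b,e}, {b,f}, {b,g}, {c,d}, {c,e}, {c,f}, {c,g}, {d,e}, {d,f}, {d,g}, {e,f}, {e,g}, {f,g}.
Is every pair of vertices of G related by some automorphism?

Yes

All 7 vertices are pairwise adjacent: G = K_7. Any permutation of the 7 vertices preserves K_7, so Aut(K_7) = S_7 of order 7! = 5040. This group acts transitively on the 7 vertices.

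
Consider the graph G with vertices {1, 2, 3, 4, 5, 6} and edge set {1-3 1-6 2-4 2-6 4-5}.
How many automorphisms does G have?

The degree sequence is [2, 2, 1, 2, 1, 2]; the two degree-1 vertices 3 and 5 are the ends of a path, so G = P_6. A path has exactly one nontrivial symmetry — reversal — giving Aut(G) of order 2.

2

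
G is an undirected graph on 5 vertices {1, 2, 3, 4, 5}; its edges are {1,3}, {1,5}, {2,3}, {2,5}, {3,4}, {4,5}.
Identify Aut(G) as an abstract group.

S_3 × S_2

The vertices split by degree into {3, 5} (degree 3) and {1, 2, 4} (degree 2); every edge runs between the two parts, so G is the complete bipartite graph K_{2,3}. Automorphisms preserve the bipartition setwise (since the parts differ in size) and act as S_3 × S_2 within it; |Aut| = 12.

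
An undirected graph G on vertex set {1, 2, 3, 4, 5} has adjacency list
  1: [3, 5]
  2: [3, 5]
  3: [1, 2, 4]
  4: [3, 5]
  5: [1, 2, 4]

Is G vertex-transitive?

Automorphisms preserve degree, but G has vertices of degree 2 and vertices of degree 3; no automorphism maps one to the other, so G is not vertex-transitive.

No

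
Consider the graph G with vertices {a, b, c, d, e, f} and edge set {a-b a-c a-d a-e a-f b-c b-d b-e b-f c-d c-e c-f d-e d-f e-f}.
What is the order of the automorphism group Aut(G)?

Every vertex has degree 5, so G is the complete graph K_6. Any permutation of the 6 vertices preserves K_6, so Aut(K_6) = S_6 of order 6! = 720.

720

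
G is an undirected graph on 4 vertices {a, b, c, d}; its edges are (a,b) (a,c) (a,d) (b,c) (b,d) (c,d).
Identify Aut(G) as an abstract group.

Every vertex has degree 3, so G is the complete graph K_4. Any permutation of the 4 vertices preserves K_4, so Aut(K_4) = S_4 of order 4! = 24.

the symmetric group on 4 letters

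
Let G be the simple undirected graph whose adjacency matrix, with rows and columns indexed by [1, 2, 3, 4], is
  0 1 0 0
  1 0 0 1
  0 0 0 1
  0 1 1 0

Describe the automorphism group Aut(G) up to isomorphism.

the cyclic group of order 2

The degree sequence is [1, 2, 1, 2]; the two degree-1 vertices 1 and 3 are the ends of a path, so G = P_4. A path has exactly one nontrivial symmetry — reversal — giving Aut(G) of order 2.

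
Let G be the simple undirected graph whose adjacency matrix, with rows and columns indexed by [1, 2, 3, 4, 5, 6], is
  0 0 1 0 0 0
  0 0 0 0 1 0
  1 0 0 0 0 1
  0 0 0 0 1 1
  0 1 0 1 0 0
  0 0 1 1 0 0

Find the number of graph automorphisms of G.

2

The degree sequence is [1, 1, 2, 2, 2, 2]; the two degree-1 vertices 1 and 2 are the ends of a path, so G = P_6. The only nontrivial automorphism of a path is the end-to-end reflection, so Aut(G) ≅ Z_2.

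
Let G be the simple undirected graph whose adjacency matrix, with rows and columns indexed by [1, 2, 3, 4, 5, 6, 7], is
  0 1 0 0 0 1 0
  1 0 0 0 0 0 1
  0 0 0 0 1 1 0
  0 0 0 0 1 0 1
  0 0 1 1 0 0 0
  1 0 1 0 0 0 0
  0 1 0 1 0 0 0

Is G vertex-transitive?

Yes

Every vertex has degree 2 and the graph is connected, so G is the 7-cycle C_7. The automorphisms of the 7-cycle are exactly the symmetries of a regular 7-gon: the dihedral group D_7, |D_7| = 14. Under this action every vertex can be carried to every other, so G is vertex-transitive.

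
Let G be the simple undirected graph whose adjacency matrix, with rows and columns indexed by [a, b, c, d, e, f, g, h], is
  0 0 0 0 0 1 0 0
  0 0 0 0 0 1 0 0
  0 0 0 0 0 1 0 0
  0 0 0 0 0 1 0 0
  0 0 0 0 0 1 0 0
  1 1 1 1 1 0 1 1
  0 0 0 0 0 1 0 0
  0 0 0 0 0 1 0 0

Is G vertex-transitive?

No

Vertex f is the only vertex of degree 7, so every automorphism fixes it; G is not vertex-transitive.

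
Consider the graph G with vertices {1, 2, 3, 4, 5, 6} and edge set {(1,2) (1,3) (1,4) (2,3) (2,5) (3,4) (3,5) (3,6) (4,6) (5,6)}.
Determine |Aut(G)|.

Vertex 3 is the unique vertex of degree 5; the remaining 5 vertices each have degree 3 and induce a cycle, so G is the wheel on 6 vertices with hub 3. With the hub fixed, the remaining symmetry is that of the rim cycle C_5, giving the dihedral group D_5.

10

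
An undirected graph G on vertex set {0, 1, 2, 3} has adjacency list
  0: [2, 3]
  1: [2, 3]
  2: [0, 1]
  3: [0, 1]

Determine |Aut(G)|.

8

G is 2-regular and connected on 4 vertices, i.e. the cycle C_4. C_4 has 4 rotations and 4 reflections, so Aut(C_4) ≅ D_4 of order 8.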